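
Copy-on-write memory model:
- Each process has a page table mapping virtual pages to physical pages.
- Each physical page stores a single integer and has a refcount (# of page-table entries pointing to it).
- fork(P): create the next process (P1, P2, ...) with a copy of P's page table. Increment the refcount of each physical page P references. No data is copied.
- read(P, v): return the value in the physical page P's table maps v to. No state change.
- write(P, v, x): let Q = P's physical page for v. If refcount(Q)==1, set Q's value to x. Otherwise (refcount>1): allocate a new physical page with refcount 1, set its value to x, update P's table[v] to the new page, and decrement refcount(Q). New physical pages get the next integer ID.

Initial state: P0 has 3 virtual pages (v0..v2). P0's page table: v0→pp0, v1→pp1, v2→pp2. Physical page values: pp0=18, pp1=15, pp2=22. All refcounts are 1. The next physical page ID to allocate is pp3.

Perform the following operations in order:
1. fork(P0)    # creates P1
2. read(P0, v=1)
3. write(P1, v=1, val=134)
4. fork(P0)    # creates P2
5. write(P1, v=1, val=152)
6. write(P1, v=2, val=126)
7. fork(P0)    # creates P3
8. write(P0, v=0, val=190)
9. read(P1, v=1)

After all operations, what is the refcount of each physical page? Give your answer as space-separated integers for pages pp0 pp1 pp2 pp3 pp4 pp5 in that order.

Answer: 3 3 3 1 1 1

Derivation:
Op 1: fork(P0) -> P1. 3 ppages; refcounts: pp0:2 pp1:2 pp2:2
Op 2: read(P0, v1) -> 15. No state change.
Op 3: write(P1, v1, 134). refcount(pp1)=2>1 -> COPY to pp3. 4 ppages; refcounts: pp0:2 pp1:1 pp2:2 pp3:1
Op 4: fork(P0) -> P2. 4 ppages; refcounts: pp0:3 pp1:2 pp2:3 pp3:1
Op 5: write(P1, v1, 152). refcount(pp3)=1 -> write in place. 4 ppages; refcounts: pp0:3 pp1:2 pp2:3 pp3:1
Op 6: write(P1, v2, 126). refcount(pp2)=3>1 -> COPY to pp4. 5 ppages; refcounts: pp0:3 pp1:2 pp2:2 pp3:1 pp4:1
Op 7: fork(P0) -> P3. 5 ppages; refcounts: pp0:4 pp1:3 pp2:3 pp3:1 pp4:1
Op 8: write(P0, v0, 190). refcount(pp0)=4>1 -> COPY to pp5. 6 ppages; refcounts: pp0:3 pp1:3 pp2:3 pp3:1 pp4:1 pp5:1
Op 9: read(P1, v1) -> 152. No state change.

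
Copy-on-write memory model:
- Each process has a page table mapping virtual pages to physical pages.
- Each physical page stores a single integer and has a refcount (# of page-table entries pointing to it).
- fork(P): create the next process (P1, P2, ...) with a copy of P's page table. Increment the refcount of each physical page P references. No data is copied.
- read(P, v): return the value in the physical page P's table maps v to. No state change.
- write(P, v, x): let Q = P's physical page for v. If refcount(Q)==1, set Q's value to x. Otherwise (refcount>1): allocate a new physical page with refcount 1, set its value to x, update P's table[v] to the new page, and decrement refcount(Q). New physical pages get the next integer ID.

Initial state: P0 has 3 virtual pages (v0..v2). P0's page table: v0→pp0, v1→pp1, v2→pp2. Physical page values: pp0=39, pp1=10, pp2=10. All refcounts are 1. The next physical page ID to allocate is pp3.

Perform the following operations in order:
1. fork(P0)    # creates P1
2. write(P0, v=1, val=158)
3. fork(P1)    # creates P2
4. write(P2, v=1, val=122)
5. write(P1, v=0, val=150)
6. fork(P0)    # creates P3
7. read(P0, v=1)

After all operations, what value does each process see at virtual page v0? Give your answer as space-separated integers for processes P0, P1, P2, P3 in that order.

Answer: 39 150 39 39

Derivation:
Op 1: fork(P0) -> P1. 3 ppages; refcounts: pp0:2 pp1:2 pp2:2
Op 2: write(P0, v1, 158). refcount(pp1)=2>1 -> COPY to pp3. 4 ppages; refcounts: pp0:2 pp1:1 pp2:2 pp3:1
Op 3: fork(P1) -> P2. 4 ppages; refcounts: pp0:3 pp1:2 pp2:3 pp3:1
Op 4: write(P2, v1, 122). refcount(pp1)=2>1 -> COPY to pp4. 5 ppages; refcounts: pp0:3 pp1:1 pp2:3 pp3:1 pp4:1
Op 5: write(P1, v0, 150). refcount(pp0)=3>1 -> COPY to pp5. 6 ppages; refcounts: pp0:2 pp1:1 pp2:3 pp3:1 pp4:1 pp5:1
Op 6: fork(P0) -> P3. 6 ppages; refcounts: pp0:3 pp1:1 pp2:4 pp3:2 pp4:1 pp5:1
Op 7: read(P0, v1) -> 158. No state change.
P0: v0 -> pp0 = 39
P1: v0 -> pp5 = 150
P2: v0 -> pp0 = 39
P3: v0 -> pp0 = 39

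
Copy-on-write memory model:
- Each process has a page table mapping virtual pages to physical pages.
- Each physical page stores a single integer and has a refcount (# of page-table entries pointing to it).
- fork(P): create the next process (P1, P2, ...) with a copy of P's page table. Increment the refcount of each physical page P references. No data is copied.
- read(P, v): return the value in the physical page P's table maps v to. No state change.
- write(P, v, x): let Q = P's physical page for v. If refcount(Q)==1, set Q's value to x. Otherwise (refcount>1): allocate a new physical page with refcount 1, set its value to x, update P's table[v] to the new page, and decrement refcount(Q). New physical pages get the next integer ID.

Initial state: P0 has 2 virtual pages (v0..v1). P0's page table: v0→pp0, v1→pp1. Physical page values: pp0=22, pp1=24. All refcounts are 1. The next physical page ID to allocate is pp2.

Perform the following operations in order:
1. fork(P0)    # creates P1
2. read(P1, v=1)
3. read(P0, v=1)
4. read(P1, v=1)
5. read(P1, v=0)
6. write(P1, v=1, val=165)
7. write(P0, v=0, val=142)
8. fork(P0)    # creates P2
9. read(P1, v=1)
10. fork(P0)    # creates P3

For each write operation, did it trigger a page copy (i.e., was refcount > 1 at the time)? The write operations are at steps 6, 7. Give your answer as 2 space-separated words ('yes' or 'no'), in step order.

Op 1: fork(P0) -> P1. 2 ppages; refcounts: pp0:2 pp1:2
Op 2: read(P1, v1) -> 24. No state change.
Op 3: read(P0, v1) -> 24. No state change.
Op 4: read(P1, v1) -> 24. No state change.
Op 5: read(P1, v0) -> 22. No state change.
Op 6: write(P1, v1, 165). refcount(pp1)=2>1 -> COPY to pp2. 3 ppages; refcounts: pp0:2 pp1:1 pp2:1
Op 7: write(P0, v0, 142). refcount(pp0)=2>1 -> COPY to pp3. 4 ppages; refcounts: pp0:1 pp1:1 pp2:1 pp3:1
Op 8: fork(P0) -> P2. 4 ppages; refcounts: pp0:1 pp1:2 pp2:1 pp3:2
Op 9: read(P1, v1) -> 165. No state change.
Op 10: fork(P0) -> P3. 4 ppages; refcounts: pp0:1 pp1:3 pp2:1 pp3:3

yes yes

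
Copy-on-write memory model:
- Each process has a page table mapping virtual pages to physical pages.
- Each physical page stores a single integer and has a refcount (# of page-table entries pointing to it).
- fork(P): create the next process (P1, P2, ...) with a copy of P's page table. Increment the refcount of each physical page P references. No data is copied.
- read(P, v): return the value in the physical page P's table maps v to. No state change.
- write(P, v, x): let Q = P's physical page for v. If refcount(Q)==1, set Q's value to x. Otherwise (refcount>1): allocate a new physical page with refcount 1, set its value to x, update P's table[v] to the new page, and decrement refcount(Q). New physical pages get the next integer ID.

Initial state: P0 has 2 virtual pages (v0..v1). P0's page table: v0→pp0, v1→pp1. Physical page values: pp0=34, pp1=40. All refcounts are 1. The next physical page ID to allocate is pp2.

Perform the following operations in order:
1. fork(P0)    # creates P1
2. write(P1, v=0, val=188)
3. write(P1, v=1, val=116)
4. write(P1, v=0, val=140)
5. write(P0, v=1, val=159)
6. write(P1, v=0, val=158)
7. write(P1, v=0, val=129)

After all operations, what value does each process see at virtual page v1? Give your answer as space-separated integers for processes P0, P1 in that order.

Op 1: fork(P0) -> P1. 2 ppages; refcounts: pp0:2 pp1:2
Op 2: write(P1, v0, 188). refcount(pp0)=2>1 -> COPY to pp2. 3 ppages; refcounts: pp0:1 pp1:2 pp2:1
Op 3: write(P1, v1, 116). refcount(pp1)=2>1 -> COPY to pp3. 4 ppages; refcounts: pp0:1 pp1:1 pp2:1 pp3:1
Op 4: write(P1, v0, 140). refcount(pp2)=1 -> write in place. 4 ppages; refcounts: pp0:1 pp1:1 pp2:1 pp3:1
Op 5: write(P0, v1, 159). refcount(pp1)=1 -> write in place. 4 ppages; refcounts: pp0:1 pp1:1 pp2:1 pp3:1
Op 6: write(P1, v0, 158). refcount(pp2)=1 -> write in place. 4 ppages; refcounts: pp0:1 pp1:1 pp2:1 pp3:1
Op 7: write(P1, v0, 129). refcount(pp2)=1 -> write in place. 4 ppages; refcounts: pp0:1 pp1:1 pp2:1 pp3:1
P0: v1 -> pp1 = 159
P1: v1 -> pp3 = 116

Answer: 159 116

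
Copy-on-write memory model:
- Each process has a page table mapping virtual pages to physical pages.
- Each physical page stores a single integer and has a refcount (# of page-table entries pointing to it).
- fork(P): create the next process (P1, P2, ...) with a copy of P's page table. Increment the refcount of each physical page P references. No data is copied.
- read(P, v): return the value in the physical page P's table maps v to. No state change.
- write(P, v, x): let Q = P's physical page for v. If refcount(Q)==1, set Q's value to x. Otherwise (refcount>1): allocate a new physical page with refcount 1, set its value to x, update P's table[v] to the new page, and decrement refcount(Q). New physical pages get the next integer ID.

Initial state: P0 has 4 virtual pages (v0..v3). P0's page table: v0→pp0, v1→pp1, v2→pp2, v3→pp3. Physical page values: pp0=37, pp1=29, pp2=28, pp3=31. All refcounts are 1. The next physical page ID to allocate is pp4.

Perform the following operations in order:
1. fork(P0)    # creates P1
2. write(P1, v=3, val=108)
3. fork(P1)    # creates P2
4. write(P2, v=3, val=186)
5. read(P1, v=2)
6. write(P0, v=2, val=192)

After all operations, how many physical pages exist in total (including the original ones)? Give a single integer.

Op 1: fork(P0) -> P1. 4 ppages; refcounts: pp0:2 pp1:2 pp2:2 pp3:2
Op 2: write(P1, v3, 108). refcount(pp3)=2>1 -> COPY to pp4. 5 ppages; refcounts: pp0:2 pp1:2 pp2:2 pp3:1 pp4:1
Op 3: fork(P1) -> P2. 5 ppages; refcounts: pp0:3 pp1:3 pp2:3 pp3:1 pp4:2
Op 4: write(P2, v3, 186). refcount(pp4)=2>1 -> COPY to pp5. 6 ppages; refcounts: pp0:3 pp1:3 pp2:3 pp3:1 pp4:1 pp5:1
Op 5: read(P1, v2) -> 28. No state change.
Op 6: write(P0, v2, 192). refcount(pp2)=3>1 -> COPY to pp6. 7 ppages; refcounts: pp0:3 pp1:3 pp2:2 pp3:1 pp4:1 pp5:1 pp6:1

Answer: 7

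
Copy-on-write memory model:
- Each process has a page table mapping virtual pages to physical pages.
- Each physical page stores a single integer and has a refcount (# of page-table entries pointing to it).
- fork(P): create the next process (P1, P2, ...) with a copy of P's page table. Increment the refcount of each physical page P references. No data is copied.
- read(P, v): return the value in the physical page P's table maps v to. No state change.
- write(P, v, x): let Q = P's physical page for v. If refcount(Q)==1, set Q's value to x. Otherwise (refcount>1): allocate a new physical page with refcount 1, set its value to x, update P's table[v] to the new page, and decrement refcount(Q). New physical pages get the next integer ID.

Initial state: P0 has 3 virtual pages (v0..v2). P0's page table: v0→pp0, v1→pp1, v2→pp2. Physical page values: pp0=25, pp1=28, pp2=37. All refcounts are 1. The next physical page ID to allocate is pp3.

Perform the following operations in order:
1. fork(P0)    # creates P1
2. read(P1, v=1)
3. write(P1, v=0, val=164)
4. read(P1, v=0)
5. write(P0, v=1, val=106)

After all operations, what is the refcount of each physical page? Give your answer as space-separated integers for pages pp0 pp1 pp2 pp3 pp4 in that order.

Answer: 1 1 2 1 1

Derivation:
Op 1: fork(P0) -> P1. 3 ppages; refcounts: pp0:2 pp1:2 pp2:2
Op 2: read(P1, v1) -> 28. No state change.
Op 3: write(P1, v0, 164). refcount(pp0)=2>1 -> COPY to pp3. 4 ppages; refcounts: pp0:1 pp1:2 pp2:2 pp3:1
Op 4: read(P1, v0) -> 164. No state change.
Op 5: write(P0, v1, 106). refcount(pp1)=2>1 -> COPY to pp4. 5 ppages; refcounts: pp0:1 pp1:1 pp2:2 pp3:1 pp4:1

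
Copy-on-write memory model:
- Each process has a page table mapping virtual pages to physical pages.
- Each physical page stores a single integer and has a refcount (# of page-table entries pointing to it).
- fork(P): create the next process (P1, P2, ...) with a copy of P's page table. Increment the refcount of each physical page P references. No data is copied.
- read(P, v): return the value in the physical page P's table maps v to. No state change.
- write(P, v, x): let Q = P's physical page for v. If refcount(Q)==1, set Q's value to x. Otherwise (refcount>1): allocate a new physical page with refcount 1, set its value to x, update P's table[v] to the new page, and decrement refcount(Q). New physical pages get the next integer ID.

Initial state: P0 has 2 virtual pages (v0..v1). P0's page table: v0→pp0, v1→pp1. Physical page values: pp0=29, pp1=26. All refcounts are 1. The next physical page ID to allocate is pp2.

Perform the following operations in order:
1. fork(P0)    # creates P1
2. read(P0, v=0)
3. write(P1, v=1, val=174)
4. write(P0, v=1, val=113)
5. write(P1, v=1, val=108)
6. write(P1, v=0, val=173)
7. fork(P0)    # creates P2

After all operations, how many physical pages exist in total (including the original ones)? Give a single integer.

Op 1: fork(P0) -> P1. 2 ppages; refcounts: pp0:2 pp1:2
Op 2: read(P0, v0) -> 29. No state change.
Op 3: write(P1, v1, 174). refcount(pp1)=2>1 -> COPY to pp2. 3 ppages; refcounts: pp0:2 pp1:1 pp2:1
Op 4: write(P0, v1, 113). refcount(pp1)=1 -> write in place. 3 ppages; refcounts: pp0:2 pp1:1 pp2:1
Op 5: write(P1, v1, 108). refcount(pp2)=1 -> write in place. 3 ppages; refcounts: pp0:2 pp1:1 pp2:1
Op 6: write(P1, v0, 173). refcount(pp0)=2>1 -> COPY to pp3. 4 ppages; refcounts: pp0:1 pp1:1 pp2:1 pp3:1
Op 7: fork(P0) -> P2. 4 ppages; refcounts: pp0:2 pp1:2 pp2:1 pp3:1

Answer: 4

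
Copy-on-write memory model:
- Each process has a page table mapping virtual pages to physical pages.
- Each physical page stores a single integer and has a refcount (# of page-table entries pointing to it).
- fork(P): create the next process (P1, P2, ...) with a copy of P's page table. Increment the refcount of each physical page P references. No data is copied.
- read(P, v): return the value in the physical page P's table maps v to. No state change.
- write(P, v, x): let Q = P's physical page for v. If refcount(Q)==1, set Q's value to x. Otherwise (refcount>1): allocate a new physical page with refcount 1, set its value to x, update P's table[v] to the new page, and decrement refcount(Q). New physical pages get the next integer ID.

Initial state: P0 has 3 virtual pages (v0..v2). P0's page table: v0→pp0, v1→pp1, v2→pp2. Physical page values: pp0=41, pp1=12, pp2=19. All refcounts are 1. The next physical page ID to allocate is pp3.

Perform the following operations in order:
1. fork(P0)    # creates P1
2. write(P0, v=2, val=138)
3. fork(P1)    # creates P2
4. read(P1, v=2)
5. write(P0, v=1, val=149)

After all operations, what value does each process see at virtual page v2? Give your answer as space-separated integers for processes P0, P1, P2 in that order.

Answer: 138 19 19

Derivation:
Op 1: fork(P0) -> P1. 3 ppages; refcounts: pp0:2 pp1:2 pp2:2
Op 2: write(P0, v2, 138). refcount(pp2)=2>1 -> COPY to pp3. 4 ppages; refcounts: pp0:2 pp1:2 pp2:1 pp3:1
Op 3: fork(P1) -> P2. 4 ppages; refcounts: pp0:3 pp1:3 pp2:2 pp3:1
Op 4: read(P1, v2) -> 19. No state change.
Op 5: write(P0, v1, 149). refcount(pp1)=3>1 -> COPY to pp4. 5 ppages; refcounts: pp0:3 pp1:2 pp2:2 pp3:1 pp4:1
P0: v2 -> pp3 = 138
P1: v2 -> pp2 = 19
P2: v2 -> pp2 = 19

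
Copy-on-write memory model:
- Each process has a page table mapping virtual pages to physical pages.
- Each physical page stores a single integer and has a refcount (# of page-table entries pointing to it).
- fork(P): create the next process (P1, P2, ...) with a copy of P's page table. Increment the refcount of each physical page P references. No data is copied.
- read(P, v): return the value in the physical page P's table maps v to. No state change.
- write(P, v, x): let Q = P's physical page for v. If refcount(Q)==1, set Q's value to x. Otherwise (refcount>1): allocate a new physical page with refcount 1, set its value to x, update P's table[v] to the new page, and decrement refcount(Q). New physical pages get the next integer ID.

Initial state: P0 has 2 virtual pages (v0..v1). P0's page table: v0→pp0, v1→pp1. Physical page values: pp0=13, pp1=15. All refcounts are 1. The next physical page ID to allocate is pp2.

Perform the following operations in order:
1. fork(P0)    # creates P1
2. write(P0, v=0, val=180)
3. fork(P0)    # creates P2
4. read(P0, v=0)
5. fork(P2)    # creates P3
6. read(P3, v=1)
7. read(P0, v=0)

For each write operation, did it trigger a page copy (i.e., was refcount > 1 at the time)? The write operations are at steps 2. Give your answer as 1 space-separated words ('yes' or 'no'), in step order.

Op 1: fork(P0) -> P1. 2 ppages; refcounts: pp0:2 pp1:2
Op 2: write(P0, v0, 180). refcount(pp0)=2>1 -> COPY to pp2. 3 ppages; refcounts: pp0:1 pp1:2 pp2:1
Op 3: fork(P0) -> P2. 3 ppages; refcounts: pp0:1 pp1:3 pp2:2
Op 4: read(P0, v0) -> 180. No state change.
Op 5: fork(P2) -> P3. 3 ppages; refcounts: pp0:1 pp1:4 pp2:3
Op 6: read(P3, v1) -> 15. No state change.
Op 7: read(P0, v0) -> 180. No state change.

yes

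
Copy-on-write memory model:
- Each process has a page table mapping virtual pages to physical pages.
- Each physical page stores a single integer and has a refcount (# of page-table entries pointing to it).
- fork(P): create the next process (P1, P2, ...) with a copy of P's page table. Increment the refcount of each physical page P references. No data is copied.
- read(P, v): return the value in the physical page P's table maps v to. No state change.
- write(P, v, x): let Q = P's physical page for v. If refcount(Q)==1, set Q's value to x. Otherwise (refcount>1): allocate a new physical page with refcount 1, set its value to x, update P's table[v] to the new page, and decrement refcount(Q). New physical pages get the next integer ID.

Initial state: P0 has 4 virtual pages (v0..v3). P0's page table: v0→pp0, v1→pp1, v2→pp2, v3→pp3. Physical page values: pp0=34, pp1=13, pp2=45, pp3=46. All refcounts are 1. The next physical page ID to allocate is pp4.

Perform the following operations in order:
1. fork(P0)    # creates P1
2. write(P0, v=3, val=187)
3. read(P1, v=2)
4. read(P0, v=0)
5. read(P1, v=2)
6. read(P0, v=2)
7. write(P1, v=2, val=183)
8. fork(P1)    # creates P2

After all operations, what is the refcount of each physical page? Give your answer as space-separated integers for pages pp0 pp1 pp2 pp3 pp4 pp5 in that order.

Answer: 3 3 1 2 1 2

Derivation:
Op 1: fork(P0) -> P1. 4 ppages; refcounts: pp0:2 pp1:2 pp2:2 pp3:2
Op 2: write(P0, v3, 187). refcount(pp3)=2>1 -> COPY to pp4. 5 ppages; refcounts: pp0:2 pp1:2 pp2:2 pp3:1 pp4:1
Op 3: read(P1, v2) -> 45. No state change.
Op 4: read(P0, v0) -> 34. No state change.
Op 5: read(P1, v2) -> 45. No state change.
Op 6: read(P0, v2) -> 45. No state change.
Op 7: write(P1, v2, 183). refcount(pp2)=2>1 -> COPY to pp5. 6 ppages; refcounts: pp0:2 pp1:2 pp2:1 pp3:1 pp4:1 pp5:1
Op 8: fork(P1) -> P2. 6 ppages; refcounts: pp0:3 pp1:3 pp2:1 pp3:2 pp4:1 pp5:2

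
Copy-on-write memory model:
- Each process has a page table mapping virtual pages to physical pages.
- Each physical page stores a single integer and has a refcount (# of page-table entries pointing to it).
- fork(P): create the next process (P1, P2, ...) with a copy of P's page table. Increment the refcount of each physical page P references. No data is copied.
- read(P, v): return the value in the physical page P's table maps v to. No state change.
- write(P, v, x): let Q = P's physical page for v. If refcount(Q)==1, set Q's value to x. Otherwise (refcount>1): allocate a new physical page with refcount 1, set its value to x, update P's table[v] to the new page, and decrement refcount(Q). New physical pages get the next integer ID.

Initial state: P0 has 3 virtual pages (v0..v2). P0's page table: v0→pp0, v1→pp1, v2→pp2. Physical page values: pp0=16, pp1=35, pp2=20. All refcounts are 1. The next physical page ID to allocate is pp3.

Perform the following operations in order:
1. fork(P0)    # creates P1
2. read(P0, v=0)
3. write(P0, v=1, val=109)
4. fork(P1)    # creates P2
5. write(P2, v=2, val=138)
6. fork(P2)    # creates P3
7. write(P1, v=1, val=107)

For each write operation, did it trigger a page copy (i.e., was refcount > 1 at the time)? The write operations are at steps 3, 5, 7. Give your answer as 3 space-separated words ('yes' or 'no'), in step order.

Op 1: fork(P0) -> P1. 3 ppages; refcounts: pp0:2 pp1:2 pp2:2
Op 2: read(P0, v0) -> 16. No state change.
Op 3: write(P0, v1, 109). refcount(pp1)=2>1 -> COPY to pp3. 4 ppages; refcounts: pp0:2 pp1:1 pp2:2 pp3:1
Op 4: fork(P1) -> P2. 4 ppages; refcounts: pp0:3 pp1:2 pp2:3 pp3:1
Op 5: write(P2, v2, 138). refcount(pp2)=3>1 -> COPY to pp4. 5 ppages; refcounts: pp0:3 pp1:2 pp2:2 pp3:1 pp4:1
Op 6: fork(P2) -> P3. 5 ppages; refcounts: pp0:4 pp1:3 pp2:2 pp3:1 pp4:2
Op 7: write(P1, v1, 107). refcount(pp1)=3>1 -> COPY to pp5. 6 ppages; refcounts: pp0:4 pp1:2 pp2:2 pp3:1 pp4:2 pp5:1

yes yes yes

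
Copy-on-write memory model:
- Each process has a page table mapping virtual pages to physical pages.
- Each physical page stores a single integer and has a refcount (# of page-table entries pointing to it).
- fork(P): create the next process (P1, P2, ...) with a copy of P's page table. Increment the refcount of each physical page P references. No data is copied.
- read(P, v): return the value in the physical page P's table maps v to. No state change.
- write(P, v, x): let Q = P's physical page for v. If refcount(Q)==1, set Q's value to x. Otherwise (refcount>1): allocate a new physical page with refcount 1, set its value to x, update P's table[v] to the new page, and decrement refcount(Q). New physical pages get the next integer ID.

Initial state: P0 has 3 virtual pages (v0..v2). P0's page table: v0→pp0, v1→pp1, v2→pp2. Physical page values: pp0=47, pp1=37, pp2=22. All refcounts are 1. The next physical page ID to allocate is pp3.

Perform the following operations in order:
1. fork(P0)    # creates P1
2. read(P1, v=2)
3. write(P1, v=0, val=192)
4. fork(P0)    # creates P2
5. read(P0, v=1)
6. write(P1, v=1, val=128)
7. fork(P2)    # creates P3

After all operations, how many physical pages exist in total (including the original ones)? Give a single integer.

Answer: 5

Derivation:
Op 1: fork(P0) -> P1. 3 ppages; refcounts: pp0:2 pp1:2 pp2:2
Op 2: read(P1, v2) -> 22. No state change.
Op 3: write(P1, v0, 192). refcount(pp0)=2>1 -> COPY to pp3. 4 ppages; refcounts: pp0:1 pp1:2 pp2:2 pp3:1
Op 4: fork(P0) -> P2. 4 ppages; refcounts: pp0:2 pp1:3 pp2:3 pp3:1
Op 5: read(P0, v1) -> 37. No state change.
Op 6: write(P1, v1, 128). refcount(pp1)=3>1 -> COPY to pp4. 5 ppages; refcounts: pp0:2 pp1:2 pp2:3 pp3:1 pp4:1
Op 7: fork(P2) -> P3. 5 ppages; refcounts: pp0:3 pp1:3 pp2:4 pp3:1 pp4:1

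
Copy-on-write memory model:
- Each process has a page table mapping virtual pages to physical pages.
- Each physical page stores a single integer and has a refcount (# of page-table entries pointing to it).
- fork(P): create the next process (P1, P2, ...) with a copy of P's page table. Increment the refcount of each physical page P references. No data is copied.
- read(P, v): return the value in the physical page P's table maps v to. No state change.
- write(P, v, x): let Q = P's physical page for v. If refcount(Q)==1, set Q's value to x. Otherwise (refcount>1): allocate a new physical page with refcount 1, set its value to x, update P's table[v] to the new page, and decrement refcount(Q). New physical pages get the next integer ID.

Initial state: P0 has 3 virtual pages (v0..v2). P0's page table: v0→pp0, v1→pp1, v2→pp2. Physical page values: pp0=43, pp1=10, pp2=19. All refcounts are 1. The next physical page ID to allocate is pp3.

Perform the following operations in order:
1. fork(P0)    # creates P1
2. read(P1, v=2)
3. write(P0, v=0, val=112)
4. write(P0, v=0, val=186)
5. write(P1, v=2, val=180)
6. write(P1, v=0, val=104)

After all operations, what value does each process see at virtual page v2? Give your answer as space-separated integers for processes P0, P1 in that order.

Op 1: fork(P0) -> P1. 3 ppages; refcounts: pp0:2 pp1:2 pp2:2
Op 2: read(P1, v2) -> 19. No state change.
Op 3: write(P0, v0, 112). refcount(pp0)=2>1 -> COPY to pp3. 4 ppages; refcounts: pp0:1 pp1:2 pp2:2 pp3:1
Op 4: write(P0, v0, 186). refcount(pp3)=1 -> write in place. 4 ppages; refcounts: pp0:1 pp1:2 pp2:2 pp3:1
Op 5: write(P1, v2, 180). refcount(pp2)=2>1 -> COPY to pp4. 5 ppages; refcounts: pp0:1 pp1:2 pp2:1 pp3:1 pp4:1
Op 6: write(P1, v0, 104). refcount(pp0)=1 -> write in place. 5 ppages; refcounts: pp0:1 pp1:2 pp2:1 pp3:1 pp4:1
P0: v2 -> pp2 = 19
P1: v2 -> pp4 = 180

Answer: 19 180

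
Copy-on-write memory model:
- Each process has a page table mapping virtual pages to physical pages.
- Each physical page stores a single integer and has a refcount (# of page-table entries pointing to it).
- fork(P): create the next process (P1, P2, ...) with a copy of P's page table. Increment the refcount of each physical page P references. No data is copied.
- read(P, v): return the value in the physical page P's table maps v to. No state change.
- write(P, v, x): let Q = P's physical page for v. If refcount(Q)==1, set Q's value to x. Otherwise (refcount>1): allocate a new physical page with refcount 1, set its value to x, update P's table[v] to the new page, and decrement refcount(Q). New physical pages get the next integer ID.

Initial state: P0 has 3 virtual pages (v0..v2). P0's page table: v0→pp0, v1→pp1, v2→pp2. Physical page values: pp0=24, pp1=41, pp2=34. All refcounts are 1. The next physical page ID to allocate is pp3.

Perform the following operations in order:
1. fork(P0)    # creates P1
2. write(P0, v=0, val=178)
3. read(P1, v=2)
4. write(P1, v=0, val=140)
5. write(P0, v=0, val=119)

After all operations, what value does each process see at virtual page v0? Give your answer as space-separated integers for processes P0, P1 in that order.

Answer: 119 140

Derivation:
Op 1: fork(P0) -> P1. 3 ppages; refcounts: pp0:2 pp1:2 pp2:2
Op 2: write(P0, v0, 178). refcount(pp0)=2>1 -> COPY to pp3. 4 ppages; refcounts: pp0:1 pp1:2 pp2:2 pp3:1
Op 3: read(P1, v2) -> 34. No state change.
Op 4: write(P1, v0, 140). refcount(pp0)=1 -> write in place. 4 ppages; refcounts: pp0:1 pp1:2 pp2:2 pp3:1
Op 5: write(P0, v0, 119). refcount(pp3)=1 -> write in place. 4 ppages; refcounts: pp0:1 pp1:2 pp2:2 pp3:1
P0: v0 -> pp3 = 119
P1: v0 -> pp0 = 140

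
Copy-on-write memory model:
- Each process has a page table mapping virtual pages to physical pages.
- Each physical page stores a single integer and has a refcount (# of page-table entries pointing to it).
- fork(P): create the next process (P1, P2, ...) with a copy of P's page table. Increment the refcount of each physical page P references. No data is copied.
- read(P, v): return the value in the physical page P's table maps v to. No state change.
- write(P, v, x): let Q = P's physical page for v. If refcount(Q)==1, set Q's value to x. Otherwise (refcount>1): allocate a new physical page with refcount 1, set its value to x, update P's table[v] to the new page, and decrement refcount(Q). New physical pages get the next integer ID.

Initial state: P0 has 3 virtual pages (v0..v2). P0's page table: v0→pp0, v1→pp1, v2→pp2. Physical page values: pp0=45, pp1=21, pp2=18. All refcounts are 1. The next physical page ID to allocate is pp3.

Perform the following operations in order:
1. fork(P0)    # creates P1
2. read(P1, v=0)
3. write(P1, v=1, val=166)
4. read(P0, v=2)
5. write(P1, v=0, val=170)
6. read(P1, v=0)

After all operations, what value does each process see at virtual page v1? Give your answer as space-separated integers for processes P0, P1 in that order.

Op 1: fork(P0) -> P1. 3 ppages; refcounts: pp0:2 pp1:2 pp2:2
Op 2: read(P1, v0) -> 45. No state change.
Op 3: write(P1, v1, 166). refcount(pp1)=2>1 -> COPY to pp3. 4 ppages; refcounts: pp0:2 pp1:1 pp2:2 pp3:1
Op 4: read(P0, v2) -> 18. No state change.
Op 5: write(P1, v0, 170). refcount(pp0)=2>1 -> COPY to pp4. 5 ppages; refcounts: pp0:1 pp1:1 pp2:2 pp3:1 pp4:1
Op 6: read(P1, v0) -> 170. No state change.
P0: v1 -> pp1 = 21
P1: v1 -> pp3 = 166

Answer: 21 166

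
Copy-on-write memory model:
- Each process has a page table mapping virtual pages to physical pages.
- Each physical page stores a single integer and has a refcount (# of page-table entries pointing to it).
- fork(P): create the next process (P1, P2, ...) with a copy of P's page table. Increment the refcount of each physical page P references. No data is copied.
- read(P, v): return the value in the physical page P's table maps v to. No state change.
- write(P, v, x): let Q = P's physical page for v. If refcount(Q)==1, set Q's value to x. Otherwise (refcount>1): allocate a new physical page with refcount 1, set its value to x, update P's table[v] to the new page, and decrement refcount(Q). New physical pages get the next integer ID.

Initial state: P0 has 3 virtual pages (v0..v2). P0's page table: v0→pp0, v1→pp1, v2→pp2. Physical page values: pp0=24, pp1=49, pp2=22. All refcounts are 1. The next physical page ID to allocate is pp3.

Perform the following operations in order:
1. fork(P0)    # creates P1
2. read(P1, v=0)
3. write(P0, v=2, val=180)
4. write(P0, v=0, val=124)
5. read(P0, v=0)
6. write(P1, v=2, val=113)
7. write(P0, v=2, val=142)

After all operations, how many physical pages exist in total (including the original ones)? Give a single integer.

Answer: 5

Derivation:
Op 1: fork(P0) -> P1. 3 ppages; refcounts: pp0:2 pp1:2 pp2:2
Op 2: read(P1, v0) -> 24. No state change.
Op 3: write(P0, v2, 180). refcount(pp2)=2>1 -> COPY to pp3. 4 ppages; refcounts: pp0:2 pp1:2 pp2:1 pp3:1
Op 4: write(P0, v0, 124). refcount(pp0)=2>1 -> COPY to pp4. 5 ppages; refcounts: pp0:1 pp1:2 pp2:1 pp3:1 pp4:1
Op 5: read(P0, v0) -> 124. No state change.
Op 6: write(P1, v2, 113). refcount(pp2)=1 -> write in place. 5 ppages; refcounts: pp0:1 pp1:2 pp2:1 pp3:1 pp4:1
Op 7: write(P0, v2, 142). refcount(pp3)=1 -> write in place. 5 ppages; refcounts: pp0:1 pp1:2 pp2:1 pp3:1 pp4:1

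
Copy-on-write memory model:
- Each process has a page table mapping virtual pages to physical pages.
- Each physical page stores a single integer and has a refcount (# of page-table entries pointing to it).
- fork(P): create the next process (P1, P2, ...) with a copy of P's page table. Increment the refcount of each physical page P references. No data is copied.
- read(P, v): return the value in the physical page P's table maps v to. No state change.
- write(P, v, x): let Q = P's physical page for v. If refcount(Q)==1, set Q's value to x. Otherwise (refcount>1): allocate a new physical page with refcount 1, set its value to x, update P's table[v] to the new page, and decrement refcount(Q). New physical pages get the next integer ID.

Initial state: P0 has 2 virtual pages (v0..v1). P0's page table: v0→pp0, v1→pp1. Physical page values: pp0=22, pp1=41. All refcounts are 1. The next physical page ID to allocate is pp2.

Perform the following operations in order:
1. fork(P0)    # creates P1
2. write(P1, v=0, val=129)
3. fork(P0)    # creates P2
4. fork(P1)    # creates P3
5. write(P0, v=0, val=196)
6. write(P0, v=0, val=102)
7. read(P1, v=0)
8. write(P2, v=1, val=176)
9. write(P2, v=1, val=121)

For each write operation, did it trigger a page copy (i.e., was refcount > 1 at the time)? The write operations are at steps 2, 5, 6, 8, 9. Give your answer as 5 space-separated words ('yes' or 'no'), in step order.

Op 1: fork(P0) -> P1. 2 ppages; refcounts: pp0:2 pp1:2
Op 2: write(P1, v0, 129). refcount(pp0)=2>1 -> COPY to pp2. 3 ppages; refcounts: pp0:1 pp1:2 pp2:1
Op 3: fork(P0) -> P2. 3 ppages; refcounts: pp0:2 pp1:3 pp2:1
Op 4: fork(P1) -> P3. 3 ppages; refcounts: pp0:2 pp1:4 pp2:2
Op 5: write(P0, v0, 196). refcount(pp0)=2>1 -> COPY to pp3. 4 ppages; refcounts: pp0:1 pp1:4 pp2:2 pp3:1
Op 6: write(P0, v0, 102). refcount(pp3)=1 -> write in place. 4 ppages; refcounts: pp0:1 pp1:4 pp2:2 pp3:1
Op 7: read(P1, v0) -> 129. No state change.
Op 8: write(P2, v1, 176). refcount(pp1)=4>1 -> COPY to pp4. 5 ppages; refcounts: pp0:1 pp1:3 pp2:2 pp3:1 pp4:1
Op 9: write(P2, v1, 121). refcount(pp4)=1 -> write in place. 5 ppages; refcounts: pp0:1 pp1:3 pp2:2 pp3:1 pp4:1

yes yes no yes no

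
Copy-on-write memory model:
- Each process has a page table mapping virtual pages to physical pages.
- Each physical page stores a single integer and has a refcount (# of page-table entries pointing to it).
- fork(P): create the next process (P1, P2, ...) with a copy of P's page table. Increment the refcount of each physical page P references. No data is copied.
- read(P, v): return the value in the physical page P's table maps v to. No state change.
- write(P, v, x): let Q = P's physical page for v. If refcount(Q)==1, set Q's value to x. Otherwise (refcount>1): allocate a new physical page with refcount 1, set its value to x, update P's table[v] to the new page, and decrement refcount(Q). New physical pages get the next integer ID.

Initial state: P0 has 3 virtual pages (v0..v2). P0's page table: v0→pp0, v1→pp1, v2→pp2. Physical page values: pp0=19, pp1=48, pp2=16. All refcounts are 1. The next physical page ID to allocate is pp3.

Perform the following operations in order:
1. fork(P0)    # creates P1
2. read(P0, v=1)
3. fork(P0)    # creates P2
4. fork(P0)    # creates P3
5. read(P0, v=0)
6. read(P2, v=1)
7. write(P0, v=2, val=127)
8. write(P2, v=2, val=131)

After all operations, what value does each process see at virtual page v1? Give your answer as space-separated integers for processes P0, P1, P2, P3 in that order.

Op 1: fork(P0) -> P1. 3 ppages; refcounts: pp0:2 pp1:2 pp2:2
Op 2: read(P0, v1) -> 48. No state change.
Op 3: fork(P0) -> P2. 3 ppages; refcounts: pp0:3 pp1:3 pp2:3
Op 4: fork(P0) -> P3. 3 ppages; refcounts: pp0:4 pp1:4 pp2:4
Op 5: read(P0, v0) -> 19. No state change.
Op 6: read(P2, v1) -> 48. No state change.
Op 7: write(P0, v2, 127). refcount(pp2)=4>1 -> COPY to pp3. 4 ppages; refcounts: pp0:4 pp1:4 pp2:3 pp3:1
Op 8: write(P2, v2, 131). refcount(pp2)=3>1 -> COPY to pp4. 5 ppages; refcounts: pp0:4 pp1:4 pp2:2 pp3:1 pp4:1
P0: v1 -> pp1 = 48
P1: v1 -> pp1 = 48
P2: v1 -> pp1 = 48
P3: v1 -> pp1 = 48

Answer: 48 48 48 48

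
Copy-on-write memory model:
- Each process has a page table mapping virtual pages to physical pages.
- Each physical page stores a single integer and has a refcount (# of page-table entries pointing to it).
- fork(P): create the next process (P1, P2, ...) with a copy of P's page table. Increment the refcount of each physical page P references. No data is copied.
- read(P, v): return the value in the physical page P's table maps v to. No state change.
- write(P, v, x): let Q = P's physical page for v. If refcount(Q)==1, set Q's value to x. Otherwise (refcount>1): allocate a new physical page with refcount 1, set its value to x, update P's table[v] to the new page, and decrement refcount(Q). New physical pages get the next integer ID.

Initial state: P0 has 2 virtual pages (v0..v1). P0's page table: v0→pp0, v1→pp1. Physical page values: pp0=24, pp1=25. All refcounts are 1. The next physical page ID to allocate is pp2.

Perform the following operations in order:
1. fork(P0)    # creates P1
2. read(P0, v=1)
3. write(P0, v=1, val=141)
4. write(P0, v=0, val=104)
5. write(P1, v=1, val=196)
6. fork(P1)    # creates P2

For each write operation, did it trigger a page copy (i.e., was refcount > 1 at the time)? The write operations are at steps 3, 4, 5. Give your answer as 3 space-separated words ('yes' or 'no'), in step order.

Op 1: fork(P0) -> P1. 2 ppages; refcounts: pp0:2 pp1:2
Op 2: read(P0, v1) -> 25. No state change.
Op 3: write(P0, v1, 141). refcount(pp1)=2>1 -> COPY to pp2. 3 ppages; refcounts: pp0:2 pp1:1 pp2:1
Op 4: write(P0, v0, 104). refcount(pp0)=2>1 -> COPY to pp3. 4 ppages; refcounts: pp0:1 pp1:1 pp2:1 pp3:1
Op 5: write(P1, v1, 196). refcount(pp1)=1 -> write in place. 4 ppages; refcounts: pp0:1 pp1:1 pp2:1 pp3:1
Op 6: fork(P1) -> P2. 4 ppages; refcounts: pp0:2 pp1:2 pp2:1 pp3:1

yes yes no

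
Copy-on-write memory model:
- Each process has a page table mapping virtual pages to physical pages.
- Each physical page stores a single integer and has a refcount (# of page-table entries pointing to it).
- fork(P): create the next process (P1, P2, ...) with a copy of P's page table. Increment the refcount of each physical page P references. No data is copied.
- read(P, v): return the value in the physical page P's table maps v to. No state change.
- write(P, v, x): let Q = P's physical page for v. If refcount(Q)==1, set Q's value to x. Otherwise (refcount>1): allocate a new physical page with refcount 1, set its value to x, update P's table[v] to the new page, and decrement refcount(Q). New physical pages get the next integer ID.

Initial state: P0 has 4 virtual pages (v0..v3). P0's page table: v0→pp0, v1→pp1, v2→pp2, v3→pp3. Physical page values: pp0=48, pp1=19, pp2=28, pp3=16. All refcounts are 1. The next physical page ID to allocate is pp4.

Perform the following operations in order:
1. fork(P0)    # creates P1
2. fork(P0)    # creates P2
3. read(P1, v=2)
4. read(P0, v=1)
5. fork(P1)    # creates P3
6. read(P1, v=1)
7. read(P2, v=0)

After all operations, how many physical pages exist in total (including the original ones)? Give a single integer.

Op 1: fork(P0) -> P1. 4 ppages; refcounts: pp0:2 pp1:2 pp2:2 pp3:2
Op 2: fork(P0) -> P2. 4 ppages; refcounts: pp0:3 pp1:3 pp2:3 pp3:3
Op 3: read(P1, v2) -> 28. No state change.
Op 4: read(P0, v1) -> 19. No state change.
Op 5: fork(P1) -> P3. 4 ppages; refcounts: pp0:4 pp1:4 pp2:4 pp3:4
Op 6: read(P1, v1) -> 19. No state change.
Op 7: read(P2, v0) -> 48. No state change.

Answer: 4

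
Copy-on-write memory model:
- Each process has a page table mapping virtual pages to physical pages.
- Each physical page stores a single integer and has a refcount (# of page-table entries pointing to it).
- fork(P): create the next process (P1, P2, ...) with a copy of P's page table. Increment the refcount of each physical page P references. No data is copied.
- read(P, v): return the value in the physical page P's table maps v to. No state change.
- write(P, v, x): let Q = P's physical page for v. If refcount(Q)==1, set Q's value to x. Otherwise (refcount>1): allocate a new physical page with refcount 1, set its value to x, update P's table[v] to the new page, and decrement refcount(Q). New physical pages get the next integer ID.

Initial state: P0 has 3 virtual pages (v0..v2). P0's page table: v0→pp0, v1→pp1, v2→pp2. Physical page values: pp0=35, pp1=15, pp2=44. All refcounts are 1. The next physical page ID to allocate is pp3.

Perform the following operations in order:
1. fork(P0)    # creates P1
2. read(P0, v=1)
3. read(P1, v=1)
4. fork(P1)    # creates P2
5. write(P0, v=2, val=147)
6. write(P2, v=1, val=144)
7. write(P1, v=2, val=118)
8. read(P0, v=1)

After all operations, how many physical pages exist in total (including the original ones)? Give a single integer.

Op 1: fork(P0) -> P1. 3 ppages; refcounts: pp0:2 pp1:2 pp2:2
Op 2: read(P0, v1) -> 15. No state change.
Op 3: read(P1, v1) -> 15. No state change.
Op 4: fork(P1) -> P2. 3 ppages; refcounts: pp0:3 pp1:3 pp2:3
Op 5: write(P0, v2, 147). refcount(pp2)=3>1 -> COPY to pp3. 4 ppages; refcounts: pp0:3 pp1:3 pp2:2 pp3:1
Op 6: write(P2, v1, 144). refcount(pp1)=3>1 -> COPY to pp4. 5 ppages; refcounts: pp0:3 pp1:2 pp2:2 pp3:1 pp4:1
Op 7: write(P1, v2, 118). refcount(pp2)=2>1 -> COPY to pp5. 6 ppages; refcounts: pp0:3 pp1:2 pp2:1 pp3:1 pp4:1 pp5:1
Op 8: read(P0, v1) -> 15. No state change.

Answer: 6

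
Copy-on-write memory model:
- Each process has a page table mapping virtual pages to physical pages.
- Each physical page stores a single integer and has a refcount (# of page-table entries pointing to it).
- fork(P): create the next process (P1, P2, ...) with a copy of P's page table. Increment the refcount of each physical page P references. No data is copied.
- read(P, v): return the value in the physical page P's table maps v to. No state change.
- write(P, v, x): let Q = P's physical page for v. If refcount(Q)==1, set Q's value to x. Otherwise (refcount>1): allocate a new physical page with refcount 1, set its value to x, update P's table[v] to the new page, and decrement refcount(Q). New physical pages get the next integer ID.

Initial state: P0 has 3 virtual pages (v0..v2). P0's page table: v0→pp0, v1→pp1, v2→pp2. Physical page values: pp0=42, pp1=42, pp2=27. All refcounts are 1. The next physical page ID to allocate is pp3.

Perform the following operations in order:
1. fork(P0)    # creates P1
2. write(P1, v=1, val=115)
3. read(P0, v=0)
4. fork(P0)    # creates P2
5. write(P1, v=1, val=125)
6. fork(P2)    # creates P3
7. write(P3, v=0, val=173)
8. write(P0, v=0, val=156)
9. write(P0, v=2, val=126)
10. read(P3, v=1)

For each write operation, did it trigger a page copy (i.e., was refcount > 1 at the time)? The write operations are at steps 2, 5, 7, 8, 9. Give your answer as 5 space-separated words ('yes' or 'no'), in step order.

Op 1: fork(P0) -> P1. 3 ppages; refcounts: pp0:2 pp1:2 pp2:2
Op 2: write(P1, v1, 115). refcount(pp1)=2>1 -> COPY to pp3. 4 ppages; refcounts: pp0:2 pp1:1 pp2:2 pp3:1
Op 3: read(P0, v0) -> 42. No state change.
Op 4: fork(P0) -> P2. 4 ppages; refcounts: pp0:3 pp1:2 pp2:3 pp3:1
Op 5: write(P1, v1, 125). refcount(pp3)=1 -> write in place. 4 ppages; refcounts: pp0:3 pp1:2 pp2:3 pp3:1
Op 6: fork(P2) -> P3. 4 ppages; refcounts: pp0:4 pp1:3 pp2:4 pp3:1
Op 7: write(P3, v0, 173). refcount(pp0)=4>1 -> COPY to pp4. 5 ppages; refcounts: pp0:3 pp1:3 pp2:4 pp3:1 pp4:1
Op 8: write(P0, v0, 156). refcount(pp0)=3>1 -> COPY to pp5. 6 ppages; refcounts: pp0:2 pp1:3 pp2:4 pp3:1 pp4:1 pp5:1
Op 9: write(P0, v2, 126). refcount(pp2)=4>1 -> COPY to pp6. 7 ppages; refcounts: pp0:2 pp1:3 pp2:3 pp3:1 pp4:1 pp5:1 pp6:1
Op 10: read(P3, v1) -> 42. No state change.

yes no yes yes yes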